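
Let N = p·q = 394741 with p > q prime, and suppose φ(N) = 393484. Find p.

659

φ(n) = (p−1)(q−1) = n − (p+q) + 1, so p + q = 394741 − 393484 + 1 = 1258.
p and q are the roots of t² − 1258t + 394741 = 0.
Discriminant: 1258² − 4·394741 = 1582564 − 1578964 = 3600; √3600 = 60.
q = (1258 − 60)/2 = 599, p = (1258 + 60)/2 = 659.
Check: 599 · 659 = 394741.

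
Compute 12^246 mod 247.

1

12^1 ≡ 12 (mod 247)
12^2 ≡ 12^2 = 144 ≡ 144 (mod 247)
12^4 ≡ 144^2 = 20736 ≡ 235 (mod 247)
12^8 ≡ 235^2 = 55225 ≡ 144 (mod 247)
12^16 ≡ 144^2 = 20736 ≡ 235 (mod 247)
12^32 ≡ 235^2 = 55225 ≡ 144 (mod 247)
12^64 ≡ 144^2 = 20736 ≡ 235 (mod 247)
12^128 ≡ 235^2 = 55225 ≡ 144 (mod 247)
246 = 128 + 64 + 32 + 16 + 4 + 2 in binary powers of 2.
So 12^246 ≡ 144 · 235 · 144 · 235 · 235 · 144 ≡ 1 (mod 247).
Since the result is 1, base 12 gives no evidence that 247 is composite.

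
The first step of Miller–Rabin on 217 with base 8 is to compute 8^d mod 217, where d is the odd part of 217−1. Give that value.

217 − 1 = 216 = 2^3 · 27, so d = 27.
8^1 ≡ 8 (mod 217)
8^2 ≡ 8^2 = 64 ≡ 64 (mod 217)
8^4 ≡ 64^2 = 4096 ≡ 190 (mod 217)
8^8 ≡ 190^2 = 36100 ≡ 78 (mod 217)
8^16 ≡ 78^2 = 6084 ≡ 8 (mod 217)
27 = 16 + 8 + 2 + 1 in binary powers of 2.
So 8^27 ≡ 8 · 78 · 64 · 8 ≡ 64 (mod 217).
Squaring chain: 64 → 190 → 78; never reaches −1, so base 8 is a Miller–Rabin witness that 217 is composite.

64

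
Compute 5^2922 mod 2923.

936

5^1 ≡ 5 (mod 2923)
5^2 ≡ 5^2 = 25 ≡ 25 (mod 2923)
5^4 ≡ 25^2 = 625 ≡ 625 (mod 2923)
5^8 ≡ 625^2 = 390625 ≡ 1866 (mod 2923)
5^16 ≡ 1866^2 = 3481956 ≡ 663 (mod 2923)
5^32 ≡ 663^2 = 439569 ≡ 1119 (mod 2923)
5^64 ≡ 1119^2 = 1252161 ≡ 1117 (mod 2923)
5^128 ≡ 1117^2 = 1247689 ≡ 2491 (mod 2923)
5^256 ≡ 2491^2 = 6205081 ≡ 2475 (mod 2923)
5^512 ≡ 2475^2 = 6125625 ≡ 1940 (mod 2923)
5^1024 ≡ 1940^2 = 3763600 ≡ 1699 (mod 2923)
5^2048 ≡ 1699^2 = 2886601 ≡ 1600 (mod 2923)
2922 = 2048 + 512 + 256 + 64 + 32 + 8 + 2 in binary powers of 2.
So 5^2922 ≡ 1600 · 1940 · 2475 · 1117 · 1119 · 1866 · 25 ≡ 936 (mod 2923).
Since 936 ≠ 1, base 5 is a Fermat witness: 2923 is composite.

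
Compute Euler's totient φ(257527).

244608

Factor: 257527 = 43 · 53 · 113.
φ(257527) = (43−1) · (53−1) · (113−1) = 42 · 52 · 112 = 244608.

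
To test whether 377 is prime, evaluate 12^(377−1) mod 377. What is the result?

12^1 ≡ 12 (mod 377)
12^2 ≡ 12^2 = 144 ≡ 144 (mod 377)
12^4 ≡ 144^2 = 20736 ≡ 1 (mod 377)
12^8 ≡ 1^2 = 1 ≡ 1 (mod 377)
12^16 ≡ 1^2 = 1 ≡ 1 (mod 377)
12^32 ≡ 1^2 = 1 ≡ 1 (mod 377)
12^64 ≡ 1^2 = 1 ≡ 1 (mod 377)
12^128 ≡ 1^2 = 1 ≡ 1 (mod 377)
12^256 ≡ 1^2 = 1 ≡ 1 (mod 377)
376 = 256 + 64 + 32 + 16 + 8 in binary powers of 2.
So 12^376 ≡ 1 · 1 · 1 · 1 · 1 ≡ 1 (mod 377).
Since the result is 1, base 12 gives no evidence that 377 is composite.

1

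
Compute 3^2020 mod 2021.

3^1 ≡ 3 (mod 2021)
3^2 ≡ 3^2 = 9 ≡ 9 (mod 2021)
3^4 ≡ 9^2 = 81 ≡ 81 (mod 2021)
3^8 ≡ 81^2 = 6561 ≡ 498 (mod 2021)
3^16 ≡ 498^2 = 248004 ≡ 1442 (mod 2021)
3^32 ≡ 1442^2 = 2079364 ≡ 1776 (mod 2021)
3^64 ≡ 1776^2 = 3154176 ≡ 1416 (mod 2021)
3^128 ≡ 1416^2 = 2005056 ≡ 224 (mod 2021)
3^256 ≡ 224^2 = 50176 ≡ 1672 (mod 2021)
3^512 ≡ 1672^2 = 2795584 ≡ 541 (mod 2021)
3^1024 ≡ 541^2 = 292681 ≡ 1657 (mod 2021)
2020 = 1024 + 512 + 256 + 128 + 64 + 32 + 4 in binary powers of 2.
So 3^2020 ≡ 1657 · 541 · 1672 · 224 · 1416 · 1776 · 81 ≡ 253 (mod 2021).
Since 253 ≠ 1, base 3 is a Fermat witness: 2021 is composite.

253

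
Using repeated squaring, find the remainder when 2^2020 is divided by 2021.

2^1 ≡ 2 (mod 2021)
2^2 ≡ 2^2 = 4 ≡ 4 (mod 2021)
2^4 ≡ 4^2 = 16 ≡ 16 (mod 2021)
2^8 ≡ 16^2 = 256 ≡ 256 (mod 2021)
2^16 ≡ 256^2 = 65536 ≡ 864 (mod 2021)
2^32 ≡ 864^2 = 746496 ≡ 747 (mod 2021)
2^64 ≡ 747^2 = 558009 ≡ 213 (mod 2021)
2^128 ≡ 213^2 = 45369 ≡ 907 (mod 2021)
2^256 ≡ 907^2 = 822649 ≡ 102 (mod 2021)
2^512 ≡ 102^2 = 10404 ≡ 299 (mod 2021)
2^1024 ≡ 299^2 = 89401 ≡ 477 (mod 2021)
2020 = 1024 + 512 + 256 + 128 + 64 + 32 + 4 in binary powers of 2.
So 2^2020 ≡ 477 · 299 · 102 · 907 · 213 · 747 · 16 ≡ 661 (mod 2021).
Since 661 ≠ 1, base 2 is a Fermat witness: 2021 is composite.

661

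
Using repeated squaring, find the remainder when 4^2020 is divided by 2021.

4^1 ≡ 4 (mod 2021)
4^2 ≡ 4^2 = 16 ≡ 16 (mod 2021)
4^4 ≡ 16^2 = 256 ≡ 256 (mod 2021)
4^8 ≡ 256^2 = 65536 ≡ 864 (mod 2021)
4^16 ≡ 864^2 = 746496 ≡ 747 (mod 2021)
4^32 ≡ 747^2 = 558009 ≡ 213 (mod 2021)
4^64 ≡ 213^2 = 45369 ≡ 907 (mod 2021)
4^128 ≡ 907^2 = 822649 ≡ 102 (mod 2021)
4^256 ≡ 102^2 = 10404 ≡ 299 (mod 2021)
4^512 ≡ 299^2 = 89401 ≡ 477 (mod 2021)
4^1024 ≡ 477^2 = 227529 ≡ 1177 (mod 2021)
2020 = 1024 + 512 + 256 + 128 + 64 + 32 + 4 in binary powers of 2.
So 4^2020 ≡ 1177 · 477 · 299 · 102 · 907 · 213 · 256 ≡ 385 (mod 2021).
Since 385 ≠ 1, base 4 is a Fermat witness: 2021 is composite.

385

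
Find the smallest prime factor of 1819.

1819 is odd.
Digit sum 19, not divisible by 3.
Ends in 9: not divisible by 5.
7: 1819 = 7·259 + 6
11: 1819 = 11·165 + 4
13: 1819 = 13·139 + 12
17: 1819 = 17·107

17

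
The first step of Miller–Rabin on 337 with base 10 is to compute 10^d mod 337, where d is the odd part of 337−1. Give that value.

337 − 1 = 336 = 2^4 · 21, so d = 21.
10^1 ≡ 10 (mod 337)
10^2 ≡ 10^2 = 100 ≡ 100 (mod 337)
10^4 ≡ 100^2 = 10000 ≡ 227 (mod 337)
10^8 ≡ 227^2 = 51529 ≡ 305 (mod 337)
10^16 ≡ 305^2 = 93025 ≡ 13 (mod 337)
21 = 16 + 4 + 1 in binary powers of 2.
So 10^21 ≡ 13 · 227 · 10 ≡ 191 (mod 337).
Squaring chain: 191 → 85 → 148 → 336; reaches −1, so base 10 does not prove 337 composite.

191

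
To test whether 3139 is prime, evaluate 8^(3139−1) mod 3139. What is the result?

1096

8^1 ≡ 8 (mod 3139)
8^2 ≡ 8^2 = 64 ≡ 64 (mod 3139)
8^4 ≡ 64^2 = 4096 ≡ 957 (mod 3139)
8^8 ≡ 957^2 = 915849 ≡ 2400 (mod 3139)
8^16 ≡ 2400^2 = 5760000 ≡ 3074 (mod 3139)
8^32 ≡ 3074^2 = 9449476 ≡ 1086 (mod 3139)
8^64 ≡ 1086^2 = 1179396 ≡ 2271 (mod 3139)
8^128 ≡ 2271^2 = 5157441 ≡ 64 (mod 3139)
8^256 ≡ 64^2 = 4096 ≡ 957 (mod 3139)
8^512 ≡ 957^2 = 915849 ≡ 2400 (mod 3139)
8^1024 ≡ 2400^2 = 5760000 ≡ 3074 (mod 3139)
8^2048 ≡ 3074^2 = 9449476 ≡ 1086 (mod 3139)
3138 = 2048 + 1024 + 64 + 2 in binary powers of 2.
So 8^3138 ≡ 1086 · 3074 · 2271 · 64 ≡ 1096 (mod 3139).
Since 1096 ≠ 1, base 8 is a Fermat witness: 3139 is composite.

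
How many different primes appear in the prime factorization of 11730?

11730 = 2 · 5865
5865 = 3 · 1955
1955 = 5 · 391
391 = 17 · 23
11730 = 2 · 3 · 5 · 17 · 23, which has 5 distinct prime factors.

5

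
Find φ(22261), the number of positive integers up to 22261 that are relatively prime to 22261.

Factor: 22261 = 113 · 197.
φ(22261) = (113−1) · (197−1) = 112 · 196 = 21952.

21952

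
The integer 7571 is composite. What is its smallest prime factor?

7571 is odd.
Digit sum 20, not divisible by 3.
Ends in 1: not divisible by 5.
7: 7571 = 7·1081 + 4
11: 7571 = 11·688 + 3
13: 7571 = 13·582 + 5
17: 7571 = 17·445 + 6
19: 7571 = 19·398 + 9
23: 7571 = 23·329 + 4
29: 7571 = 29·261 + 2
31: 7571 = 31·244 + 7
37: 7571 = 37·204 + 23
41: 7571 = 41·184 + 27
43: 7571 = 43·176 + 3
47: 7571 = 47·161 + 4
53: 7571 = 53·142 + 45
59: 7571 = 59·128 + 19
61: 7571 = 61·124 + 7
67: 7571 = 67·113

67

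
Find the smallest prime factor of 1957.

19

1957 is odd.
Digit sum 22, not divisible by 3.
Ends in 7: not divisible by 5.
7: 1957 = 7·279 + 4
11: 1957 = 11·177 + 10
13: 1957 = 13·150 + 7
17: 1957 = 17·115 + 2
19: 1957 = 19·103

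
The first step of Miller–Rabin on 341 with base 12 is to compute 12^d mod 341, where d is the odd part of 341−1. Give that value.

254

341 − 1 = 340 = 2^2 · 85, so d = 85.
12^1 ≡ 12 (mod 341)
12^2 ≡ 12^2 = 144 ≡ 144 (mod 341)
12^4 ≡ 144^2 = 20736 ≡ 276 (mod 341)
12^8 ≡ 276^2 = 76176 ≡ 133 (mod 341)
12^16 ≡ 133^2 = 17689 ≡ 298 (mod 341)
12^32 ≡ 298^2 = 88804 ≡ 144 (mod 341)
12^64 ≡ 144^2 = 20736 ≡ 276 (mod 341)
85 = 64 + 16 + 4 + 1 in binary powers of 2.
So 12^85 ≡ 276 · 298 · 276 · 12 ≡ 254 (mod 341).
Squaring chain: 254 → 67; never reaches −1, so base 12 is a Miller–Rabin witness that 341 is composite.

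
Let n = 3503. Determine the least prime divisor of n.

3503 is odd.
Digit sum 11, not divisible by 3.
Ends in 3: not divisible by 5.
7: 3503 = 7·500 + 3
11: 3503 = 11·318 + 5
13: 3503 = 13·269 + 6
17: 3503 = 17·206 + 1
19: 3503 = 19·184 + 7
23: 3503 = 23·152 + 7
29: 3503 = 29·120 + 23
31: 3503 = 31·113

31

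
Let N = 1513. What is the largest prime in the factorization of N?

1513 = 17 · 89
89 is prime.
So 1513 = 17 · 89; the largest prime factor is 89.

89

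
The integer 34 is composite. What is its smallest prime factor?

2

34 is even: 2 divides it.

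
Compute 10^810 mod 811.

10^1 ≡ 10 (mod 811)
10^2 ≡ 10^2 = 100 ≡ 100 (mod 811)
10^4 ≡ 100^2 = 10000 ≡ 268 (mod 811)
10^8 ≡ 268^2 = 71824 ≡ 456 (mod 811)
10^16 ≡ 456^2 = 207936 ≡ 320 (mod 811)
10^32 ≡ 320^2 = 102400 ≡ 214 (mod 811)
10^64 ≡ 214^2 = 45796 ≡ 380 (mod 811)
10^128 ≡ 380^2 = 144400 ≡ 42 (mod 811)
10^256 ≡ 42^2 = 1764 ≡ 142 (mod 811)
10^512 ≡ 142^2 = 20164 ≡ 700 (mod 811)
810 = 512 + 256 + 32 + 8 + 2 in binary powers of 2.
So 10^810 ≡ 700 · 142 · 214 · 456 · 100 ≡ 1 (mod 811).
Since the result is 1, base 10 gives no evidence that 811 is composite.

1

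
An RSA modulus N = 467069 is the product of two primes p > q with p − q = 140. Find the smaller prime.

Since p = q + 140, we have 467069 = q(q + 140), so q² + 140q − 467069 = 0.
Discriminant: 140² + 4·467069 = 19600 + 1868276 = 1887876; √1887876 = 1374.
q = (−140 + 1374)/2 = 617, and p = q + 140 = 757.
Check: 617 · 757 = 467069.

617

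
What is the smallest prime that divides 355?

5

355 is odd.
Digit sum 13, not divisible by 3.
Ends in 5: divisible by 5.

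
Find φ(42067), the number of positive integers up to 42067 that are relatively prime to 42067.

38280

Factor: 42067 = 23 · 31 · 59.
φ(42067) = (23−1) · (31−1) · (59−1) = 22 · 30 · 58 = 38280.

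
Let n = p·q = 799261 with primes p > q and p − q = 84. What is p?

Since p = q + 84, we have 799261 = q(q + 84), so q² + 84q − 799261 = 0.
Discriminant: 84² + 4·799261 = 7056 + 3197044 = 3204100; √3204100 = 1790.
q = (−84 + 1790)/2 = 853, and p = q + 84 = 937.
Check: 853 · 937 = 799261.

937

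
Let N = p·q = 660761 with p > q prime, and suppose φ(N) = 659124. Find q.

719

φ(n) = (p−1)(q−1) = n − (p+q) + 1, so p + q = 660761 − 659124 + 1 = 1638.
p and q are the roots of t² − 1638t + 660761 = 0.
Discriminant: 1638² − 4·660761 = 2683044 − 2643044 = 40000; √40000 = 200.
q = (1638 − 200)/2 = 719, p = (1638 + 200)/2 = 919.
Check: 719 · 919 = 660761.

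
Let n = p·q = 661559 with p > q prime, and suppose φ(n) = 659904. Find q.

673

φ(n) = (p−1)(q−1) = n − (p+q) + 1, so p + q = 661559 − 659904 + 1 = 1656.
p and q are the roots of t² − 1656t + 661559 = 0.
Discriminant: 1656² − 4·661559 = 2742336 − 2646236 = 96100; √96100 = 310.
q = (1656 − 310)/2 = 673, p = (1656 + 310)/2 = 983.
Check: 673 · 983 = 661559.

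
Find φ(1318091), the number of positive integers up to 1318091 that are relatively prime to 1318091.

Factor: 1318091 = 67 · 103 · 191.
φ(1318091) = (67−1) · (103−1) · (191−1) = 66 · 102 · 190 = 1279080.

1279080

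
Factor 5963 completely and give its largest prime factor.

89

5963 = 67 · 89
89 is prime.
So 5963 = 67 · 89; the largest prime factor is 89.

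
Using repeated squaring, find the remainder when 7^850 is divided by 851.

255

7^1 ≡ 7 (mod 851)
7^2 ≡ 7^2 = 49 ≡ 49 (mod 851)
7^4 ≡ 49^2 = 2401 ≡ 699 (mod 851)
7^8 ≡ 699^2 = 488601 ≡ 127 (mod 851)
7^16 ≡ 127^2 = 16129 ≡ 811 (mod 851)
7^32 ≡ 811^2 = 657721 ≡ 749 (mod 851)
7^64 ≡ 749^2 = 561001 ≡ 192 (mod 851)
7^128 ≡ 192^2 = 36864 ≡ 271 (mod 851)
7^256 ≡ 271^2 = 73441 ≡ 255 (mod 851)
7^512 ≡ 255^2 = 65025 ≡ 349 (mod 851)
850 = 512 + 256 + 64 + 16 + 2 in binary powers of 2.
So 7^850 ≡ 349 · 255 · 192 · 811 · 49 ≡ 255 (mod 851).
Since 255 ≠ 1, base 7 is a Fermat witness: 851 is composite.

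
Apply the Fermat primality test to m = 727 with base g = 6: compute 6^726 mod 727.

6^1 ≡ 6 (mod 727)
6^2 ≡ 6^2 = 36 ≡ 36 (mod 727)
6^4 ≡ 36^2 = 1296 ≡ 569 (mod 727)
6^8 ≡ 569^2 = 323761 ≡ 246 (mod 727)
6^16 ≡ 246^2 = 60516 ≡ 175 (mod 727)
6^32 ≡ 175^2 = 30625 ≡ 91 (mod 727)
6^64 ≡ 91^2 = 8281 ≡ 284 (mod 727)
6^128 ≡ 284^2 = 80656 ≡ 686 (mod 727)
6^256 ≡ 686^2 = 470596 ≡ 227 (mod 727)
6^512 ≡ 227^2 = 51529 ≡ 639 (mod 727)
726 = 512 + 128 + 64 + 16 + 4 + 2 in binary powers of 2.
So 6^726 ≡ 639 · 686 · 284 · 175 · 569 · 36 ≡ 1 (mod 727).
Since the result is 1, base 6 gives no evidence that 727 is composite.

1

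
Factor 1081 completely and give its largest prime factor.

1081 = 23 · 47
47 is prime.
So 1081 = 23 · 47; the largest prime factor is 47.

47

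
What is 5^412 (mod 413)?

5^1 ≡ 5 (mod 413)
5^2 ≡ 5^2 = 25 ≡ 25 (mod 413)
5^4 ≡ 25^2 = 625 ≡ 212 (mod 413)
5^8 ≡ 212^2 = 44944 ≡ 340 (mod 413)
5^16 ≡ 340^2 = 115600 ≡ 373 (mod 413)
5^32 ≡ 373^2 = 139129 ≡ 361 (mod 413)
5^64 ≡ 361^2 = 130321 ≡ 226 (mod 413)
5^128 ≡ 226^2 = 51076 ≡ 277 (mod 413)
5^256 ≡ 277^2 = 76729 ≡ 324 (mod 413)
412 = 256 + 128 + 16 + 8 + 4 in binary powers of 2.
So 5^412 ≡ 324 · 277 · 373 · 340 · 212 ≡ 226 (mod 413).
Since 226 ≠ 1, base 5 is a Fermat witness: 413 is composite.

226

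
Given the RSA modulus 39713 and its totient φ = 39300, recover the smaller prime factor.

φ(n) = (p−1)(q−1) = n − (p+q) + 1, so p + q = 39713 − 39300 + 1 = 414.
p and q are the roots of t² − 414t + 39713 = 0.
Discriminant: 414² − 4·39713 = 171396 − 158852 = 12544; √12544 = 112.
q = (414 − 112)/2 = 151, p = (414 + 112)/2 = 263.
Check: 151 · 263 = 39713.

151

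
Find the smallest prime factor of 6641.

29

6641 is odd.
Digit sum 17, not divisible by 3.
Ends in 1: not divisible by 5.
7: 6641 = 7·948 + 5
11: 6641 = 11·603 + 8
13: 6641 = 13·510 + 11
17: 6641 = 17·390 + 11
19: 6641 = 19·349 + 10
23: 6641 = 23·288 + 17
29: 6641 = 29·229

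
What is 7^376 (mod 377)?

7^1 ≡ 7 (mod 377)
7^2 ≡ 7^2 = 49 ≡ 49 (mod 377)
7^4 ≡ 49^2 = 2401 ≡ 139 (mod 377)
7^8 ≡ 139^2 = 19321 ≡ 94 (mod 377)
7^16 ≡ 94^2 = 8836 ≡ 165 (mod 377)
7^32 ≡ 165^2 = 27225 ≡ 81 (mod 377)
7^64 ≡ 81^2 = 6561 ≡ 152 (mod 377)
7^128 ≡ 152^2 = 23104 ≡ 107 (mod 377)
7^256 ≡ 107^2 = 11449 ≡ 139 (mod 377)
376 = 256 + 64 + 32 + 16 + 8 in binary powers of 2.
So 7^376 ≡ 139 · 152 · 81 · 165 · 94 ≡ 74 (mod 377).
Since 74 ≠ 1, base 7 is a Fermat witness: 377 is composite.

74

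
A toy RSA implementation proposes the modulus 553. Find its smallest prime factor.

7

553 is odd.
Digit sum 13, not divisible by 3.
Ends in 3: not divisible by 5.
7: 553 = 7·79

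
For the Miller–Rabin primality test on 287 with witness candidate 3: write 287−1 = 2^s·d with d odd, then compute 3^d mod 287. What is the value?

287 − 1 = 286 = 2^1 · 143, so d = 143.
3^1 ≡ 3 (mod 287)
3^2 ≡ 3^2 = 9 ≡ 9 (mod 287)
3^4 ≡ 9^2 = 81 ≡ 81 (mod 287)
3^8 ≡ 81^2 = 6561 ≡ 247 (mod 287)
3^16 ≡ 247^2 = 61009 ≡ 165 (mod 287)
3^32 ≡ 165^2 = 27225 ≡ 247 (mod 287)
3^64 ≡ 247^2 = 61009 ≡ 165 (mod 287)
3^128 ≡ 165^2 = 27225 ≡ 247 (mod 287)
143 = 128 + 8 + 4 + 2 + 1 in binary powers of 2.
So 3^143 ≡ 247 · 247 · 81 · 9 · 3 ≡ 96 (mod 287).
Squaring chain: 96; never reaches −1, so base 3 is a Miller–Rabin witness that 287 is composite.

96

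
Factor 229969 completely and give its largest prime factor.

229969 = 41 · 5609
5609 = 71 · 79
79 is prime.
So 229969 = 41 · 71 · 79; the largest prime factor is 79.

79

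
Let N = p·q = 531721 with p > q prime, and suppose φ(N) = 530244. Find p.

859

φ(n) = (p−1)(q−1) = n − (p+q) + 1, so p + q = 531721 − 530244 + 1 = 1478.
p and q are the roots of t² − 1478t + 531721 = 0.
Discriminant: 1478² − 4·531721 = 2184484 − 2126884 = 57600; √57600 = 240.
q = (1478 − 240)/2 = 619, p = (1478 + 240)/2 = 859.
Check: 619 · 859 = 531721.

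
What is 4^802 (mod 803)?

588

4^1 ≡ 4 (mod 803)
4^2 ≡ 4^2 = 16 ≡ 16 (mod 803)
4^4 ≡ 16^2 = 256 ≡ 256 (mod 803)
4^8 ≡ 256^2 = 65536 ≡ 493 (mod 803)
4^16 ≡ 493^2 = 243049 ≡ 543 (mod 803)
4^32 ≡ 543^2 = 294849 ≡ 148 (mod 803)
4^64 ≡ 148^2 = 21904 ≡ 223 (mod 803)
4^128 ≡ 223^2 = 49729 ≡ 746 (mod 803)
4^256 ≡ 746^2 = 556516 ≡ 37 (mod 803)
4^512 ≡ 37^2 = 1369 ≡ 566 (mod 803)
802 = 512 + 256 + 32 + 2 in binary powers of 2.
So 4^802 ≡ 566 · 37 · 148 · 16 ≡ 588 (mod 803).
Since 588 ≠ 1, base 4 is a Fermat witness: 803 is composite.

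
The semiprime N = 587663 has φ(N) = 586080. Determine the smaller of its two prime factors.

φ(n) = (p−1)(q−1) = n − (p+q) + 1, so p + q = 587663 − 586080 + 1 = 1584.
p and q are the roots of t² − 1584t + 587663 = 0.
Discriminant: 1584² − 4·587663 = 2509056 − 2350652 = 158404; √158404 = 398.
q = (1584 − 398)/2 = 593, p = (1584 + 398)/2 = 991.
Check: 593 · 991 = 587663.

593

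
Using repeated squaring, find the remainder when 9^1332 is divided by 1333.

250

9^1 ≡ 9 (mod 1333)
9^2 ≡ 9^2 = 81 ≡ 81 (mod 1333)
9^4 ≡ 81^2 = 6561 ≡ 1229 (mod 1333)
9^8 ≡ 1229^2 = 1510441 ≡ 152 (mod 1333)
9^16 ≡ 152^2 = 23104 ≡ 443 (mod 1333)
9^32 ≡ 443^2 = 196249 ≡ 298 (mod 1333)
9^64 ≡ 298^2 = 88804 ≡ 826 (mod 1333)
9^128 ≡ 826^2 = 682276 ≡ 1113 (mod 1333)
9^256 ≡ 1113^2 = 1238769 ≡ 412 (mod 1333)
9^512 ≡ 412^2 = 169744 ≡ 453 (mod 1333)
9^1024 ≡ 453^2 = 205209 ≡ 1260 (mod 1333)
1332 = 1024 + 256 + 32 + 16 + 4 in binary powers of 2.
So 9^1332 ≡ 1260 · 412 · 298 · 443 · 1229 ≡ 250 (mod 1333).
Since 250 ≠ 1, base 9 is a Fermat witness: 1333 is composite.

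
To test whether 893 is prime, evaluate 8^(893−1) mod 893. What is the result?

8^1 ≡ 8 (mod 893)
8^2 ≡ 8^2 = 64 ≡ 64 (mod 893)
8^4 ≡ 64^2 = 4096 ≡ 524 (mod 893)
8^8 ≡ 524^2 = 274576 ≡ 425 (mod 893)
8^16 ≡ 425^2 = 180625 ≡ 239 (mod 893)
8^32 ≡ 239^2 = 57121 ≡ 862 (mod 893)
8^64 ≡ 862^2 = 743044 ≡ 68 (mod 893)
8^128 ≡ 68^2 = 4624 ≡ 159 (mod 893)
8^256 ≡ 159^2 = 25281 ≡ 277 (mod 893)
8^512 ≡ 277^2 = 76729 ≡ 824 (mod 893)
892 = 512 + 256 + 64 + 32 + 16 + 8 + 4 in binary powers of 2.
So 8^892 ≡ 824 · 277 · 68 · 862 · 239 · 425 · 524 ≡ 68 (mod 893).
Since 68 ≠ 1, base 8 is a Fermat witness: 893 is composite.

68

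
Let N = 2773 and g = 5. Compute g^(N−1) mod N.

1334

5^1 ≡ 5 (mod 2773)
5^2 ≡ 5^2 = 25 ≡ 25 (mod 2773)
5^4 ≡ 25^2 = 625 ≡ 625 (mod 2773)
5^8 ≡ 625^2 = 390625 ≡ 2405 (mod 2773)
5^16 ≡ 2405^2 = 5784025 ≡ 2320 (mod 2773)
5^32 ≡ 2320^2 = 5382400 ≡ 7 (mod 2773)
5^64 ≡ 7^2 = 49 ≡ 49 (mod 2773)
5^128 ≡ 49^2 = 2401 ≡ 2401 (mod 2773)
5^256 ≡ 2401^2 = 5764801 ≡ 2507 (mod 2773)
5^512 ≡ 2507^2 = 6285049 ≡ 1431 (mod 2773)
5^1024 ≡ 1431^2 = 2047761 ≡ 1287 (mod 2773)
5^2048 ≡ 1287^2 = 1656369 ≡ 888 (mod 2773)
2772 = 2048 + 512 + 128 + 64 + 16 + 4 in binary powers of 2.
So 5^2772 ≡ 888 · 1431 · 2401 · 49 · 2320 · 625 ≡ 1334 (mod 2773).
Since 1334 ≠ 1, base 5 is a Fermat witness: 2773 is composite.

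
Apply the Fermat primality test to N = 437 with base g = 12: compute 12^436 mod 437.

12^1 ≡ 12 (mod 437)
12^2 ≡ 12^2 = 144 ≡ 144 (mod 437)
12^4 ≡ 144^2 = 20736 ≡ 197 (mod 437)
12^8 ≡ 197^2 = 38809 ≡ 353 (mod 437)
12^16 ≡ 353^2 = 124609 ≡ 64 (mod 437)
12^32 ≡ 64^2 = 4096 ≡ 163 (mod 437)
12^64 ≡ 163^2 = 26569 ≡ 349 (mod 437)
12^128 ≡ 349^2 = 121801 ≡ 315 (mod 437)
12^256 ≡ 315^2 = 99225 ≡ 26 (mod 437)
436 = 256 + 128 + 32 + 16 + 4 in binary powers of 2.
So 12^436 ≡ 26 · 315 · 163 · 64 · 197 ≡ 292 (mod 437).
Since 292 ≠ 1, base 12 is a Fermat witness: 437 is composite.

292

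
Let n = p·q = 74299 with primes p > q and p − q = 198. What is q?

Since p = q + 198, we have 74299 = q(q + 198), so q² + 198q − 74299 = 0.
Discriminant: 198² + 4·74299 = 39204 + 297196 = 336400; √336400 = 580.
q = (−198 + 580)/2 = 191, and p = q + 198 = 389.
Check: 191 · 389 = 74299.

191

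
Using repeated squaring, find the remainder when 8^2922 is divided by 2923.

8^1 ≡ 8 (mod 2923)
8^2 ≡ 8^2 = 64 ≡ 64 (mod 2923)
8^4 ≡ 64^2 = 4096 ≡ 1173 (mod 2923)
8^8 ≡ 1173^2 = 1375929 ≡ 2119 (mod 2923)
8^16 ≡ 2119^2 = 4490161 ≡ 433 (mod 2923)
8^32 ≡ 433^2 = 187489 ≡ 417 (mod 2923)
8^64 ≡ 417^2 = 173889 ≡ 1432 (mod 2923)
8^128 ≡ 1432^2 = 2050624 ≡ 1601 (mod 2923)
8^256 ≡ 1601^2 = 2563201 ≡ 2653 (mod 2923)
8^512 ≡ 2653^2 = 7038409 ≡ 2748 (mod 2923)
8^1024 ≡ 2748^2 = 7551504 ≡ 1395 (mod 2923)
8^2048 ≡ 1395^2 = 1946025 ≡ 2230 (mod 2923)
2922 = 2048 + 512 + 256 + 64 + 32 + 8 + 2 in binary powers of 2.
So 8^2922 ≡ 2230 · 2748 · 2653 · 1432 · 417 · 2119 · 64 ≡ 1553 (mod 2923).
Since 1553 ≠ 1, base 8 is a Fermat witness: 2923 is composite.

1553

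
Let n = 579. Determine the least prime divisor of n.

579 is odd.
Digit sum 21, divisible by 3.

3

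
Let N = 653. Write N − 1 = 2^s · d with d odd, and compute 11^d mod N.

652

653 − 1 = 652 = 2^2 · 163, so d = 163.
11^1 ≡ 11 (mod 653)
11^2 ≡ 11^2 = 121 ≡ 121 (mod 653)
11^4 ≡ 121^2 = 14641 ≡ 275 (mod 653)
11^8 ≡ 275^2 = 75625 ≡ 530 (mod 653)
11^16 ≡ 530^2 = 280900 ≡ 110 (mod 653)
11^32 ≡ 110^2 = 12100 ≡ 346 (mod 653)
11^64 ≡ 346^2 = 119716 ≡ 217 (mod 653)
11^128 ≡ 217^2 = 47089 ≡ 73 (mod 653)
163 = 128 + 32 + 2 + 1 in binary powers of 2.
So 11^163 ≡ 73 · 346 · 121 · 11 ≡ 652 (mod 653).
Since 11^d ≡ 652 (mod 653), base 11 does not prove 653 composite.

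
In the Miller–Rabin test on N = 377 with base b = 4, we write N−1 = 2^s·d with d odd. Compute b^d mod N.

377 − 1 = 376 = 2^3 · 47, so d = 47.
4^1 ≡ 4 (mod 377)
4^2 ≡ 4^2 = 16 ≡ 16 (mod 377)
4^4 ≡ 16^2 = 256 ≡ 256 (mod 377)
4^8 ≡ 256^2 = 65536 ≡ 315 (mod 377)
4^16 ≡ 315^2 = 99225 ≡ 74 (mod 377)
4^32 ≡ 74^2 = 5476 ≡ 198 (mod 377)
47 = 32 + 8 + 4 + 2 + 1 in binary powers of 2.
So 4^47 ≡ 198 · 315 · 256 · 16 · 4 ≡ 270 (mod 377).
Squaring chain: 270 → 139 → 94; never reaches −1, so base 4 is a Miller–Rabin witness that 377 is composite.

270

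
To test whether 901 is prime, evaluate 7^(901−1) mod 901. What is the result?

7^1 ≡ 7 (mod 901)
7^2 ≡ 7^2 = 49 ≡ 49 (mod 901)
7^4 ≡ 49^2 = 2401 ≡ 599 (mod 901)
7^8 ≡ 599^2 = 358801 ≡ 203 (mod 901)
7^16 ≡ 203^2 = 41209 ≡ 664 (mod 901)
7^32 ≡ 664^2 = 440896 ≡ 307 (mod 901)
7^64 ≡ 307^2 = 94249 ≡ 545 (mod 901)
7^128 ≡ 545^2 = 297025 ≡ 596 (mod 901)
7^256 ≡ 596^2 = 355216 ≡ 222 (mod 901)
7^512 ≡ 222^2 = 49284 ≡ 630 (mod 901)
900 = 512 + 256 + 128 + 4 in binary powers of 2.
So 7^900 ≡ 630 · 222 · 596 · 599 ≡ 293 (mod 901).
Since 293 ≠ 1, base 7 is a Fermat witness: 901 is composite.

293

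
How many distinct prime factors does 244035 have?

5

244035 = 3^2 · 27115
27115 = 5 · 5423
5423 = 11 · 493
493 = 17 · 29
244035 = 3^2 · 5 · 11 · 17 · 29, which has 5 distinct prime factors.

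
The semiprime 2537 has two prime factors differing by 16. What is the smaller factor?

43

Since p = q + 16, we have 2537 = q(q + 16), so q² + 16q − 2537 = 0.
Discriminant: 16² + 4·2537 = 256 + 10148 = 10404; √10404 = 102.
q = (−16 + 102)/2 = 43, and p = q + 16 = 59.
Check: 43 · 59 = 2537.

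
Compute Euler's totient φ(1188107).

1143072

Factor: 1188107 = 37 · 163 · 197.
φ(1188107) = (37−1) · (163−1) · (197−1) = 36 · 162 · 196 = 1143072.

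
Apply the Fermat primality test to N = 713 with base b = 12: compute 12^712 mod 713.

12^1 ≡ 12 (mod 713)
12^2 ≡ 12^2 = 144 ≡ 144 (mod 713)
12^4 ≡ 144^2 = 20736 ≡ 59 (mod 713)
12^8 ≡ 59^2 = 3481 ≡ 629 (mod 713)
12^16 ≡ 629^2 = 395641 ≡ 639 (mod 713)
12^32 ≡ 639^2 = 408321 ≡ 485 (mod 713)
12^64 ≡ 485^2 = 235225 ≡ 648 (mod 713)
12^128 ≡ 648^2 = 419904 ≡ 660 (mod 713)
12^256 ≡ 660^2 = 435600 ≡ 670 (mod 713)
12^512 ≡ 670^2 = 448900 ≡ 423 (mod 713)
712 = 512 + 128 + 64 + 8 in binary powers of 2.
So 12^712 ≡ 423 · 660 · 648 · 629 ≡ 100 (mod 713).
Since 100 ≠ 1, base 12 is a Fermat witness: 713 is composite.

100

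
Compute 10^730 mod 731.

461

10^1 ≡ 10 (mod 731)
10^2 ≡ 10^2 = 100 ≡ 100 (mod 731)
10^4 ≡ 100^2 = 10000 ≡ 497 (mod 731)
10^8 ≡ 497^2 = 247009 ≡ 662 (mod 731)
10^16 ≡ 662^2 = 438244 ≡ 375 (mod 731)
10^32 ≡ 375^2 = 140625 ≡ 273 (mod 731)
10^64 ≡ 273^2 = 74529 ≡ 698 (mod 731)
10^128 ≡ 698^2 = 487204 ≡ 358 (mod 731)
10^256 ≡ 358^2 = 128164 ≡ 239 (mod 731)
10^512 ≡ 239^2 = 57121 ≡ 103 (mod 731)
730 = 512 + 128 + 64 + 16 + 8 + 2 in binary powers of 2.
So 10^730 ≡ 103 · 358 · 698 · 375 · 662 · 100 ≡ 461 (mod 731).
Since 461 ≠ 1, base 10 is a Fermat witness: 731 is composite.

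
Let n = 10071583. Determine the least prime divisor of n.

10071583 is odd.
Digit sum 25, not divisible by 3.
Ends in 3: not divisible by 5.
7: 10071583 = 7·1438797 + 4
11: 10071583 = 11·915598 + 5
13: 10071583 = 13·774737 + 2
17: 10071583 = 17·592446 + 1
19: 10071583 = 19·530083 + 6
23: 10071583 = 23·437894 + 21
29: 10071583 = 29·347295 + 28
31: 10071583 = 31·324889 + 24
37: 10071583 = 37·272204 + 35
41: 10071583 = 41·245648 + 15
43: 10071583 = 43·234222 + 37
47: 10071583 = 47·214289

47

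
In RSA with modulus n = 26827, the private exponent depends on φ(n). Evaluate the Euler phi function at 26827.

Factor: 26827 = 139 · 193.
φ(26827) = (139−1) · (193−1) = 138 · 192 = 26496.

26496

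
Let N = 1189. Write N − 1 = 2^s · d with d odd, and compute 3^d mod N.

495

1189 − 1 = 1188 = 2^2 · 297, so d = 297.
3^1 ≡ 3 (mod 1189)
3^2 ≡ 3^2 = 9 ≡ 9 (mod 1189)
3^4 ≡ 9^2 = 81 ≡ 81 (mod 1189)
3^8 ≡ 81^2 = 6561 ≡ 616 (mod 1189)
3^16 ≡ 616^2 = 379456 ≡ 165 (mod 1189)
3^32 ≡ 165^2 = 27225 ≡ 1067 (mod 1189)
3^64 ≡ 1067^2 = 1138489 ≡ 616 (mod 1189)
3^128 ≡ 616^2 = 379456 ≡ 165 (mod 1189)
3^256 ≡ 165^2 = 27225 ≡ 1067 (mod 1189)
297 = 256 + 32 + 8 + 1 in binary powers of 2.
So 3^297 ≡ 1067 · 1067 · 616 · 3 ≡ 495 (mod 1189).
Squaring chain: 495 → 91; never reaches −1, so base 3 is a Miller–Rabin witness that 1189 is composite.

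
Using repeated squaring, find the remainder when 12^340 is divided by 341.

56

12^1 ≡ 12 (mod 341)
12^2 ≡ 12^2 = 144 ≡ 144 (mod 341)
12^4 ≡ 144^2 = 20736 ≡ 276 (mod 341)
12^8 ≡ 276^2 = 76176 ≡ 133 (mod 341)
12^16 ≡ 133^2 = 17689 ≡ 298 (mod 341)
12^32 ≡ 298^2 = 88804 ≡ 144 (mod 341)
12^64 ≡ 144^2 = 20736 ≡ 276 (mod 341)
12^128 ≡ 276^2 = 76176 ≡ 133 (mod 341)
12^256 ≡ 133^2 = 17689 ≡ 298 (mod 341)
340 = 256 + 64 + 16 + 4 in binary powers of 2.
So 12^340 ≡ 298 · 276 · 298 · 276 ≡ 56 (mod 341).
Since 56 ≠ 1, base 12 is a Fermat witness: 341 is composite.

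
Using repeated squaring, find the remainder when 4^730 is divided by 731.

4^1 ≡ 4 (mod 731)
4^2 ≡ 4^2 = 16 ≡ 16 (mod 731)
4^4 ≡ 16^2 = 256 ≡ 256 (mod 731)
4^8 ≡ 256^2 = 65536 ≡ 477 (mod 731)
4^16 ≡ 477^2 = 227529 ≡ 188 (mod 731)
4^32 ≡ 188^2 = 35344 ≡ 256 (mod 731)
4^64 ≡ 256^2 = 65536 ≡ 477 (mod 731)
4^128 ≡ 477^2 = 227529 ≡ 188 (mod 731)
4^256 ≡ 188^2 = 35344 ≡ 256 (mod 731)
4^512 ≡ 256^2 = 65536 ≡ 477 (mod 731)
730 = 512 + 128 + 64 + 16 + 8 + 2 in binary powers of 2.
So 4^730 ≡ 477 · 188 · 477 · 188 · 477 · 16 ≡ 16 (mod 731).
Since 16 ≠ 1, base 4 is a Fermat witness: 731 is composite.

16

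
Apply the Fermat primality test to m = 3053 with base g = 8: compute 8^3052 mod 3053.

2581

8^1 ≡ 8 (mod 3053)
8^2 ≡ 8^2 = 64 ≡ 64 (mod 3053)
8^4 ≡ 64^2 = 4096 ≡ 1043 (mod 3053)
8^8 ≡ 1043^2 = 1087849 ≡ 981 (mod 3053)
8^16 ≡ 981^2 = 962361 ≡ 666 (mod 3053)
8^32 ≡ 666^2 = 443556 ≡ 871 (mod 3053)
8^64 ≡ 871^2 = 758641 ≡ 1497 (mod 3053)
8^128 ≡ 1497^2 = 2241009 ≡ 107 (mod 3053)
8^256 ≡ 107^2 = 11449 ≡ 2290 (mod 3053)
8^512 ≡ 2290^2 = 5244100 ≡ 2099 (mod 3053)
8^1024 ≡ 2099^2 = 4405801 ≡ 322 (mod 3053)
8^2048 ≡ 322^2 = 103684 ≡ 2935 (mod 3053)
3052 = 2048 + 512 + 256 + 128 + 64 + 32 + 8 + 4 in binary powers of 2.
So 8^3052 ≡ 2935 · 2099 · 2290 · 107 · 1497 · 871 · 981 · 1043 ≡ 2581 (mod 3053).
Since 2581 ≠ 1, base 8 is a Fermat witness: 3053 is composite.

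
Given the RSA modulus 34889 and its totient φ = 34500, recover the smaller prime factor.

φ(n) = (p−1)(q−1) = n − (p+q) + 1, so p + q = 34889 − 34500 + 1 = 390.
p and q are the roots of t² − 390t + 34889 = 0.
Discriminant: 390² − 4·34889 = 152100 − 139556 = 12544; √12544 = 112.
q = (390 − 112)/2 = 139, p = (390 + 112)/2 = 251.
Check: 139 · 251 = 34889.

139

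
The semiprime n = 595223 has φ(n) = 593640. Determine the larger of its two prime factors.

φ(n) = (p−1)(q−1) = n − (p+q) + 1, so p + q = 595223 − 593640 + 1 = 1584.
p and q are the roots of t² − 1584t + 595223 = 0.
Discriminant: 1584² − 4·595223 = 2509056 − 2380892 = 128164; √128164 = 358.
q = (1584 − 358)/2 = 613, p = (1584 + 358)/2 = 971.
Check: 613 · 971 = 595223.

971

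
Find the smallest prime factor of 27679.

27679 is odd.
Digit sum 31, not divisible by 3.
Ends in 9: not divisible by 5.
7: 27679 = 7·3954 + 1
11: 27679 = 11·2516 + 3
13: 27679 = 13·2129 + 2
17: 27679 = 17·1628 + 3
19: 27679 = 19·1456 + 15
23: 27679 = 23·1203 + 10
29: 27679 = 29·954 + 13
31: 27679 = 31·892 + 27
37: 27679 = 37·748 + 3
41: 27679 = 41·675 + 4
43: 27679 = 43·643 + 30
47: 27679 = 47·588 + 43
53: 27679 = 53·522 + 13
59: 27679 = 59·469 + 8
61: 27679 = 61·453 + 46
67: 27679 = 67·413 + 8
71: 27679 = 71·389 + 60
73: 27679 = 73·379 + 12
79: 27679 = 79·350 + 29
83: 27679 = 83·333 + 40
89: 27679 = 89·311

89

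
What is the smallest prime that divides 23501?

71

23501 is odd.
Digit sum 11, not divisible by 3.
Ends in 1: not divisible by 5.
7: 23501 = 7·3357 + 2
11: 23501 = 11·2136 + 5
13: 23501 = 13·1807 + 10
17: 23501 = 17·1382 + 7
19: 23501 = 19·1236 + 17
23: 23501 = 23·1021 + 18
29: 23501 = 29·810 + 11
31: 23501 = 31·758 + 3
37: 23501 = 37·635 + 6
41: 23501 = 41·573 + 8
43: 23501 = 43·546 + 23
47: 23501 = 47·500 + 1
53: 23501 = 53·443 + 22
59: 23501 = 59·398 + 19
61: 23501 = 61·385 + 16
67: 23501 = 67·350 + 51
71: 23501 = 71·331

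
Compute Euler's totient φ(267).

Factor: 267 = 3 · 89.
φ(267) = (3−1) · (89−1) = 2 · 88 = 176.

176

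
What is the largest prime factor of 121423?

121423 = 29 · 4187
4187 = 53 · 79
79 is prime.
So 121423 = 29 · 53 · 79; the largest prime factor is 79.

79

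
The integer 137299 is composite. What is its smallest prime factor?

137299 is odd.
Digit sum 31, not divisible by 3.
Ends in 9: not divisible by 5.
7: 137299 = 7·19614 + 1
11: 137299 = 11·12481 + 8
13: 137299 = 13·10561 + 6
17: 137299 = 17·8076 + 7
19: 137299 = 19·7226 + 5
23: 137299 = 23·5969 + 12
29: 137299 = 29·4734 + 13
31: 137299 = 31·4429

31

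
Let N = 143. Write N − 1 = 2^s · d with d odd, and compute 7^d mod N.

143 − 1 = 142 = 2^1 · 71, so d = 71.
7^1 ≡ 7 (mod 143)
7^2 ≡ 7^2 = 49 ≡ 49 (mod 143)
7^4 ≡ 49^2 = 2401 ≡ 113 (mod 143)
7^8 ≡ 113^2 = 12769 ≡ 42 (mod 143)
7^16 ≡ 42^2 = 1764 ≡ 48 (mod 143)
7^32 ≡ 48^2 = 2304 ≡ 16 (mod 143)
7^64 ≡ 16^2 = 256 ≡ 113 (mod 143)
71 = 64 + 4 + 2 + 1 in binary powers of 2.
So 7^71 ≡ 113 · 113 · 49 · 7 ≡ 106 (mod 143).
Squaring chain: 106; never reaches −1, so base 7 is a Miller–Rabin witness that 143 is composite.

106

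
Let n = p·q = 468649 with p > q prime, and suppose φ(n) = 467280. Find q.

661

φ(n) = (p−1)(q−1) = n − (p+q) + 1, so p + q = 468649 − 467280 + 1 = 1370.
p and q are the roots of t² − 1370t + 468649 = 0.
Discriminant: 1370² − 4·468649 = 1876900 − 1874596 = 2304; √2304 = 48.
q = (1370 − 48)/2 = 661, p = (1370 + 48)/2 = 709.
Check: 661 · 709 = 468649.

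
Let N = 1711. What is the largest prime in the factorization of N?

1711 = 29 · 59
59 is prime.
So 1711 = 29 · 59; the largest prime factor is 59.

59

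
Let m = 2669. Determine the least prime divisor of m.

17

2669 is odd.
Digit sum 23, not divisible by 3.
Ends in 9: not divisible by 5.
7: 2669 = 7·381 + 2
11: 2669 = 11·242 + 7
13: 2669 = 13·205 + 4
17: 2669 = 17·157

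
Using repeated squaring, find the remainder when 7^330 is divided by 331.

1

7^1 ≡ 7 (mod 331)
7^2 ≡ 7^2 = 49 ≡ 49 (mod 331)
7^4 ≡ 49^2 = 2401 ≡ 84 (mod 331)
7^8 ≡ 84^2 = 7056 ≡ 105 (mod 331)
7^16 ≡ 105^2 = 11025 ≡ 102 (mod 331)
7^32 ≡ 102^2 = 10404 ≡ 143 (mod 331)
7^64 ≡ 143^2 = 20449 ≡ 258 (mod 331)
7^128 ≡ 258^2 = 66564 ≡ 33 (mod 331)
7^256 ≡ 33^2 = 1089 ≡ 96 (mod 331)
330 = 256 + 64 + 8 + 2 in binary powers of 2.
So 7^330 ≡ 96 · 258 · 105 · 49 ≡ 1 (mod 331).
Since the result is 1, base 7 gives no evidence that 331 is composite.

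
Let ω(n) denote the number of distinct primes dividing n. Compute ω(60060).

6

60060 = 2^2 · 15015
15015 = 3 · 5005
5005 = 5 · 1001
1001 = 7 · 143
143 = 11 · 13
60060 = 2^2 · 3 · 5 · 7 · 11 · 13, which has 6 distinct prime factors.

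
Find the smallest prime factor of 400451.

400451 is odd.
Digit sum 14, not divisible by 3.
Ends in 1: not divisible by 5.
7: 400451 = 7·57207 + 2
11: 400451 = 11·36404 + 7
13: 400451 = 13·30803 + 12
17: 400451 = 17·23555 + 16
19: 400451 = 19·21076 + 7
23: 400451 = 23·17410 + 21
29: 400451 = 29·13808 + 19
31: 400451 = 31·12917 + 24
37: 400451 = 37·10823

37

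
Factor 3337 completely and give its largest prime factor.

3337 = 47 · 71
71 is prime.
So 3337 = 47 · 71; the largest prime factor is 71.

71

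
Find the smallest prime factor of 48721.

83

48721 is odd.
Digit sum 22, not divisible by 3.
Ends in 1: not divisible by 5.
7: 48721 = 7·6960 + 1
11: 48721 = 11·4429 + 2
13: 48721 = 13·3747 + 10
17: 48721 = 17·2865 + 16
19: 48721 = 19·2564 + 5
23: 48721 = 23·2118 + 7
29: 48721 = 29·1680 + 1
31: 48721 = 31·1571 + 20
37: 48721 = 37·1316 + 29
41: 48721 = 41·1188 + 13
43: 48721 = 43·1133 + 2
47: 48721 = 47·1036 + 29
53: 48721 = 53·919 + 14
59: 48721 = 59·825 + 46
61: 48721 = 61·798 + 43
67: 48721 = 67·727 + 12
71: 48721 = 71·686 + 15
73: 48721 = 73·667 + 30
79: 48721 = 79·616 + 57
83: 48721 = 83·587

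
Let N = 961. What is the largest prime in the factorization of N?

961 = 31 · 31
31 = 31 · 1
So 961 = 31^2; the largest prime factor is 31.

31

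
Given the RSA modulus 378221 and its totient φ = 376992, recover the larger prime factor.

617

φ(n) = (p−1)(q−1) = n − (p+q) + 1, so p + q = 378221 − 376992 + 1 = 1230.
p and q are the roots of t² − 1230t + 378221 = 0.
Discriminant: 1230² − 4·378221 = 1512900 − 1512884 = 16; √16 = 4.
q = (1230 − 4)/2 = 613, p = (1230 + 4)/2 = 617.
Check: 613 · 617 = 378221.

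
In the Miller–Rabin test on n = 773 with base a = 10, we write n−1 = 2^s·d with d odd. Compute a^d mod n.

773 − 1 = 772 = 2^2 · 193, so d = 193.
10^1 ≡ 10 (mod 773)
10^2 ≡ 10^2 = 100 ≡ 100 (mod 773)
10^4 ≡ 100^2 = 10000 ≡ 724 (mod 773)
10^8 ≡ 724^2 = 524176 ≡ 82 (mod 773)
10^16 ≡ 82^2 = 6724 ≡ 540 (mod 773)
10^32 ≡ 540^2 = 291600 ≡ 179 (mod 773)
10^64 ≡ 179^2 = 32041 ≡ 348 (mod 773)
10^128 ≡ 348^2 = 121104 ≡ 516 (mod 773)
193 = 128 + 64 + 1 in binary powers of 2.
So 10^193 ≡ 516 · 348 · 10 ≡ 1 (mod 773).
Since 10^d ≡ 1 (mod 773), base 10 does not prove 773 composite.

1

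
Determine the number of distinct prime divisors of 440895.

6

440895 = 3 · 146965
146965 = 5 · 29393
29393 = 7 · 4199
4199 = 13 · 323
323 = 17 · 19
440895 = 3 · 5 · 7 · 13 · 17 · 19, which has 6 distinct prime factors.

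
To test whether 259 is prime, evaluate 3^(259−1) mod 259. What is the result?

3^1 ≡ 3 (mod 259)
3^2 ≡ 3^2 = 9 ≡ 9 (mod 259)
3^4 ≡ 9^2 = 81 ≡ 81 (mod 259)
3^8 ≡ 81^2 = 6561 ≡ 86 (mod 259)
3^16 ≡ 86^2 = 7396 ≡ 144 (mod 259)
3^32 ≡ 144^2 = 20736 ≡ 16 (mod 259)
3^64 ≡ 16^2 = 256 ≡ 256 (mod 259)
3^128 ≡ 256^2 = 65536 ≡ 9 (mod 259)
3^256 ≡ 9^2 = 81 ≡ 81 (mod 259)
258 = 256 + 2 in binary powers of 2.
So 3^258 ≡ 81 · 9 ≡ 211 (mod 259).
Since 211 ≠ 1, base 3 is a Fermat witness: 259 is composite.

211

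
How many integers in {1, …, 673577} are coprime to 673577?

Factor: 673577 = 53 · 71 · 179.
φ(673577) = (53−1) · (71−1) · (179−1) = 52 · 70 · 178 = 647920.

647920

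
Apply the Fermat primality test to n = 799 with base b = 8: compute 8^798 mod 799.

4

8^1 ≡ 8 (mod 799)
8^2 ≡ 8^2 = 64 ≡ 64 (mod 799)
8^4 ≡ 64^2 = 4096 ≡ 101 (mod 799)
8^8 ≡ 101^2 = 10201 ≡ 613 (mod 799)
8^16 ≡ 613^2 = 375769 ≡ 239 (mod 799)
8^32 ≡ 239^2 = 57121 ≡ 392 (mod 799)
8^64 ≡ 392^2 = 153664 ≡ 256 (mod 799)
8^128 ≡ 256^2 = 65536 ≡ 18 (mod 799)
8^256 ≡ 18^2 = 324 ≡ 324 (mod 799)
8^512 ≡ 324^2 = 104976 ≡ 307 (mod 799)
798 = 512 + 256 + 16 + 8 + 4 + 2 in binary powers of 2.
So 8^798 ≡ 307 · 324 · 239 · 613 · 101 · 64 ≡ 4 (mod 799).
Since 4 ≠ 1, base 8 is a Fermat witness: 799 is composite.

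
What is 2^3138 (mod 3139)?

2^1 ≡ 2 (mod 3139)
2^2 ≡ 2^2 = 4 ≡ 4 (mod 3139)
2^4 ≡ 4^2 = 16 ≡ 16 (mod 3139)
2^8 ≡ 16^2 = 256 ≡ 256 (mod 3139)
2^16 ≡ 256^2 = 65536 ≡ 2756 (mod 3139)
2^32 ≡ 2756^2 = 7595536 ≡ 2295 (mod 3139)
2^64 ≡ 2295^2 = 5267025 ≡ 2922 (mod 3139)
2^128 ≡ 2922^2 = 8538084 ≡ 4 (mod 3139)
2^256 ≡ 4^2 = 16 ≡ 16 (mod 3139)
2^512 ≡ 16^2 = 256 ≡ 256 (mod 3139)
2^1024 ≡ 256^2 = 65536 ≡ 2756 (mod 3139)
2^2048 ≡ 2756^2 = 7595536 ≡ 2295 (mod 3139)
3138 = 2048 + 1024 + 64 + 2 in binary powers of 2.
So 2^3138 ≡ 2295 · 2756 · 2922 · 4 ≡ 3057 (mod 3139).
Since 3057 ≠ 1, base 2 is a Fermat witness: 3139 is composite.

3057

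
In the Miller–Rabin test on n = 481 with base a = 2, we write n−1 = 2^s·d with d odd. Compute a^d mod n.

481 − 1 = 480 = 2^5 · 15, so d = 15.
2^1 ≡ 2 (mod 481)
2^2 ≡ 2^2 = 4 ≡ 4 (mod 481)
2^4 ≡ 4^2 = 16 ≡ 16 (mod 481)
2^8 ≡ 16^2 = 256 ≡ 256 (mod 481)
15 = 8 + 4 + 2 + 1 in binary powers of 2.
So 2^15 ≡ 256 · 16 · 4 · 2 ≡ 60 (mod 481).
Squaring chain: 60 → 233 → 417 → 248 → 417; never reaches −1, so base 2 is a Miller–Rabin witness that 481 is composite.

60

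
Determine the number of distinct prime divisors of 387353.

3

387353 = 19^2 · 1073
1073 = 29 · 37
387353 = 19^2 · 29 · 37, which has 3 distinct prime factors.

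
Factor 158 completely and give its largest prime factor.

79

158 = 2 · 79
79 is prime.
So 158 = 2 · 79; the largest prime factor is 79.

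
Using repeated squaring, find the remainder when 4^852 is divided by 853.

4^1 ≡ 4 (mod 853)
4^2 ≡ 4^2 = 16 ≡ 16 (mod 853)
4^4 ≡ 16^2 = 256 ≡ 256 (mod 853)
4^8 ≡ 256^2 = 65536 ≡ 708 (mod 853)
4^16 ≡ 708^2 = 501264 ≡ 553 (mod 853)
4^32 ≡ 553^2 = 305809 ≡ 435 (mod 853)
4^64 ≡ 435^2 = 189225 ≡ 712 (mod 853)
4^128 ≡ 712^2 = 506944 ≡ 262 (mod 853)
4^256 ≡ 262^2 = 68644 ≡ 404 (mod 853)
4^512 ≡ 404^2 = 163216 ≡ 293 (mod 853)
852 = 512 + 256 + 64 + 16 + 4 in binary powers of 2.
So 4^852 ≡ 293 · 404 · 712 · 553 · 256 ≡ 1 (mod 853).
Since the result is 1, base 4 gives no evidence that 853 is composite.

1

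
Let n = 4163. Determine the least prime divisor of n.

23

4163 is odd.
Digit sum 14, not divisible by 3.
Ends in 3: not divisible by 5.
7: 4163 = 7·594 + 5
11: 4163 = 11·378 + 5
13: 4163 = 13·320 + 3
17: 4163 = 17·244 + 15
19: 4163 = 19·219 + 2
23: 4163 = 23·181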